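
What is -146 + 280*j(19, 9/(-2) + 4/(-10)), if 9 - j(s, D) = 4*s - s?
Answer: -13586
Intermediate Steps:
j(s, D) = 9 - 3*s (j(s, D) = 9 - (4*s - s) = 9 - 3*s)
-146 + 280*j(19, 9/(-2) + 4/(-10)) = -146 + 280*(9 - 3*19) = -146 + 280*(9 - 57) = -146 + 280*(-48) = -146 - 13440 = -13586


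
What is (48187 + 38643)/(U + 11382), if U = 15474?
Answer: 43415/13428 ≈ 3.2332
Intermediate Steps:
(48187 + 38643)/(U + 11382) = (48187 + 38643)/(15474 + 11382) = 86830/26856 = 86830*(1/26856) = 43415/13428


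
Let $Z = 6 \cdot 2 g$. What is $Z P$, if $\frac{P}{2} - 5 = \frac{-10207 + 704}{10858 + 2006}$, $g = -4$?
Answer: $- \frac{54817}{134} \approx -409.08$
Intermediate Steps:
$P = \frac{54817}{6432}$ ($P = 10 + 2 \frac{-10207 + 704}{10858 + 2006} = 10 + 2 \left(- \frac{9503}{12864}\right) = 10 - \frac{9503}{6432} = \frac{54817}{6432} \approx 8.5225$)
$Z = -48$ ($Z = 6 \cdot 2 \left(-4\right) = 12 \left(-4\right) = -48$)
$Z P = \left(-48\right) \frac{54817}{6432} = - \frac{54817}{134}$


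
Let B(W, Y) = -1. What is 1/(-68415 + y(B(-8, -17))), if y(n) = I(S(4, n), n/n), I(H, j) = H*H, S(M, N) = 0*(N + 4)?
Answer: -1/68415 ≈ -1.4617e-5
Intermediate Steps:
S(M, N) = 0 (S(M, N) = 0*(4 + N) = 0)
I(H, j) = H**2
y(n) = 0 (y(n) = 0**2 = 0)
1/(-68415 + y(B(-8, -17))) = 1/(-68415 + 0) = 1/(-68415) = -1/68415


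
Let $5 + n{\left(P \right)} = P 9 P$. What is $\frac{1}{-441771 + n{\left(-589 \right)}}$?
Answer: $\frac{1}{2680513} \approx 3.7306 \cdot 10^{-7}$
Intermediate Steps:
$n{\left(P \right)} = -5 + 9 P^{2}$ ($n{\left(P \right)} = -5 + P 9 P = -5 + 9 P P = -5 + 9 P^{2}$)
$\frac{1}{-441771 + n{\left(-589 \right)}} = \frac{1}{-441771 - \left(5 - 9 \left(-589\right)^{2}\right)} = \frac{1}{-441771 + \left(-5 + 9 \cdot 346921\right)} = \frac{1}{-441771 + \left(-5 + 3122289\right)} = \frac{1}{-441771 + 3122284} = \frac{1}{2680513}$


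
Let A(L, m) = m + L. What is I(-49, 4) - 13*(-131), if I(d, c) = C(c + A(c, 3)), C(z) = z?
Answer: 1714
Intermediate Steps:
A(L, m) = L + m
I(d, c) = 3 + 2*c (I(d, c) = c + (c + 3) = c + (3 + c) = 3 + 2*c)
I(-49, 4) - 13*(-131) = (3 + 2*4) - 13*(-131) = (3 + 8) + 1703 = 11 + 1703 = 1714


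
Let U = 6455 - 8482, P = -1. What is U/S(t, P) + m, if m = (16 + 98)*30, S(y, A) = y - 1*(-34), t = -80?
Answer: 159347/46 ≈ 3464.1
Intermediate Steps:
S(y, A) = 34 + y (S(y, A) = y + 34 = 34 + y)
m = 3420 (m = 114*30 = 3420)
U = -2027
U/S(t, P) + m = -2027/(34 - 80) + 3420 = -2027/(-46) + 3420 = -2027*(-1/46) + 3420 = 2027/46 + 3420 = 159347/46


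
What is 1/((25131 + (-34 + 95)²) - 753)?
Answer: 1/28099 ≈ 3.5588e-5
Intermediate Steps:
1/((25131 + (-34 + 95)²) - 753) = 1/((25131 + 61²) - 753) = 1/((25131 + 3721) - 753) = 1/(28852 - 753) = 1/28099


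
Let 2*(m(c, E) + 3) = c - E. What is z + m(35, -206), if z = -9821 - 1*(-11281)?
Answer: 3155/2 ≈ 1577.5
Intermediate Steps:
m(c, E) = -3 + c/2 - E/2 (m(c, E) = -3 + (c - E)/2 = -3 + (c/2 - E/2) = -3 + c/2 - E/2)
z = 1460 (z = -9821 + 11281 = 1460)
z + m(35, -206) = 1460 + (-3 + (1/2)*35 - 1/2*(-206)) = 1460 + (-3 + 35/2 + 103) = 1460 + 235/2 = 3155/2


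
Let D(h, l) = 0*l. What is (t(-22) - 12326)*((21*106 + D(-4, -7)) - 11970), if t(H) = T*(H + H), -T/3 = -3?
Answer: 123963168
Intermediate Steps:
T = 9 (T = -3*(-3) = 9)
D(h, l) = 0
t(H) = 18*H (t(H) = 9*(H + H) = 9*(2*H) = 18*H)
(t(-22) - 12326)*((21*106 + D(-4, -7)) - 11970) = (18*(-22) - 12326)*((21*106 + 0) - 11970) = (-396 - 12326)*((2226 + 0) - 11970) = -12722*(2226 - 11970) = -12722*(-9744) = 123963168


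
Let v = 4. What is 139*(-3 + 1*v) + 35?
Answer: 174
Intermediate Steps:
139*(-3 + 1*v) + 35 = 139*(-3 + 1*4) + 35 = 139*(-3 + 4) + 35 = 139*1 + 35 = 139 + 35 = 174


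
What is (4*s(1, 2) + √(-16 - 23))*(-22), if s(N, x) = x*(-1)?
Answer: 176 - 22*I*√39 ≈ 176.0 - 137.39*I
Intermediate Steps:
s(N, x) = -x
(4*s(1, 2) + √(-16 - 23))*(-22) = (4*(-1*2) + √(-16 - 23))*(-22) = (4*(-2) + √(-39))*(-22) = (-8 + I*√39)*(-22) = 176 - 22*I*√39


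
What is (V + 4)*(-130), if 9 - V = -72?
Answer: -11050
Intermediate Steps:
V = 81 (V = 9 - 1*(-72) = 9 + 72 = 81)
(V + 4)*(-130) = (81 + 4)*(-130) = 85*(-130) = -11050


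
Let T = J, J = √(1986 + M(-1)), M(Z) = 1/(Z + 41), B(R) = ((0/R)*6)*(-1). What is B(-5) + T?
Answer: √794410/20 ≈ 44.565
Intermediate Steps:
B(R) = 0 (B(R) = (0*6)*(-1) = 0*(-1) = 0)
M(Z) = 1/(41 + Z)
J = √794410/20 (J = √(1986 + 1/(41 - 1)) = √(1986 + 1/40) = √(79441/40) = √794410/20 ≈ 44.565)
T = √794410/20 ≈ 44.565
B(-5) + T = 0 + √794410/20 = √794410/20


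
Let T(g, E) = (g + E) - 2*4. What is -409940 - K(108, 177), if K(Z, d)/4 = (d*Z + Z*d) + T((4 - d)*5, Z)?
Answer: -559808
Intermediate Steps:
T(g, E) = -8 + E + g (T(g, E) = (E + g) - 8 = -8 + E + g)
K(Z, d) = 48 - 20*d + 4*Z + 8*Z*d (K(Z, d) = 4*((d*Z + Z*d) + (-8 + Z + (4 - d)*5)) = 4*((Z*d + Z*d) + (-8 + Z + (20 - 5*d))) = 4*(2*Z*d + (12 + Z - 5*d)) = 4*(12 + Z - 5*d + 2*Z*d) = 48 - 20*d + 4*Z + 8*Z*d)
-409940 - K(108, 177) = -409940 - (48 - 20*177 + 4*108 + 8*108*177) = -409940 - (48 - 3540 + 432 + 152928) = -409940 - 1*149868 = -409940 - 149868 = -559808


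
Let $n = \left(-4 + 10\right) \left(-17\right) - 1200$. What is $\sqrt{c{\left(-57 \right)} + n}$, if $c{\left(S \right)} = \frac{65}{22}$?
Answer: $\frac{i \sqrt{628738}}{22} \approx 36.042 i$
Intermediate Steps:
$c{\left(S \right)} = \frac{65}{22}$ ($c{\left(S \right)} = 65 \cdot \frac{1}{22} = \frac{65}{22}$)
$n = -1302$ ($n = 6 \left(-17\right) - 1200 = -102 - 1200 = -1302$)
$\sqrt{c{\left(-57 \right)} + n} = \sqrt{\frac{65}{22} - 1302} = \sqrt{- \frac{28579}{22}} = \frac{i \sqrt{628738}}{22}$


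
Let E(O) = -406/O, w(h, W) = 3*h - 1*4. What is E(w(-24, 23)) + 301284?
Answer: 11448995/38 ≈ 3.0129e+5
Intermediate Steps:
w(h, W) = -4 + 3*h (w(h, W) = 3*h - 4 = -4 + 3*h)
E(w(-24, 23)) + 301284 = -406/(-4 + 3*(-24)) + 301284 = -406/(-4 - 72) + 301284 = -406/(-76) + 301284 = -406*(-1/76) + 301284 = 203/38 + 301284 = 11448995/38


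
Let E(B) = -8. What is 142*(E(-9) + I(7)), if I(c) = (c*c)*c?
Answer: 47570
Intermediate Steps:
I(c) = c³ (I(c) = c²*c = c³)
142*(E(-9) + I(7)) = 142*(-8 + 7³) = 142*(-8 + 343) = 142*335 = 47570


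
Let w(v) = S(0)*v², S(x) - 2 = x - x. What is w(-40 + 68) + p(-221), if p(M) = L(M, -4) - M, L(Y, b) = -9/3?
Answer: 1786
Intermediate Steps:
S(x) = 2 (S(x) = 2 + (x - x) = 2 + 0 = 2)
L(Y, b) = -3 (L(Y, b) = -9*⅓ = -3)
p(M) = -3 - M
w(v) = 2*v²
w(-40 + 68) + p(-221) = 2*(-40 + 68)² + (-3 - 1*(-221)) = 2*28² + (-3 + 221) = 2*784 + 218 = 1568 + 218 = 1786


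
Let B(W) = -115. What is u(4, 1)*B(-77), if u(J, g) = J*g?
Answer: -460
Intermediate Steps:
u(4, 1)*B(-77) = (4*1)*(-115) = 4*(-115) = -460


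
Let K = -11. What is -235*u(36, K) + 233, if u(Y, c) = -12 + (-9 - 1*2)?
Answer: 5638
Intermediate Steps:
u(Y, c) = -23 (u(Y, c) = -12 + (-9 - 2) = -12 - 11 = -23)
-235*u(36, K) + 233 = -235*(-23) + 233 = 5405 + 233 = 5638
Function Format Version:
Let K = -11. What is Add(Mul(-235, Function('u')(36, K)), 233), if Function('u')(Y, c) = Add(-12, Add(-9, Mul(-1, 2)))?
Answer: 5638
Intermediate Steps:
Function('u')(Y, c) = -23 (Function('u')(Y, c) = Add(-12, Add(-9, -2)) = Add(-12, -11) = -23)
Add(Mul(-235, Function('u')(36, K)), 233) = Add(Mul(-235, -23), 233) = Add(5405, 233) = 5638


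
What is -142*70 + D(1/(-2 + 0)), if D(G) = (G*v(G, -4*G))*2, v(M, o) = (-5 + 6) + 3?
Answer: -9944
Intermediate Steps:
v(M, o) = 4 (v(M, o) = 1 + 3 = 4)
D(G) = 8*G (D(G) = (G*4)*2 = (4*G)*2 = 8*G)
-142*70 + D(1/(-2 + 0)) = -142*70 + 8/(-2 + 0) = -9940 + 8/(-2) = -9940 + 8*(-1/2) = -9940 - 4 = -9944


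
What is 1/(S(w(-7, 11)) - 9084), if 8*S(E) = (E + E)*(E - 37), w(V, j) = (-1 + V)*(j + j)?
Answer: 1/288 ≈ 0.0034722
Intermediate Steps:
w(V, j) = 2*j*(-1 + V) (w(V, j) = (-1 + V)*(2*j) = 2*j*(-1 + V))
S(E) = E*(-37 + E)/4 (S(E) = ((E + E)*(E - 37))/8 = ((2*E)*(-37 + E))/8 = (2*E*(-37 + E))/8 = E*(-37 + E)/4)
1/(S(w(-7, 11)) - 9084) = 1/((2*11*(-1 - 7))*(-37 + 2*11*(-1 - 7))/4 - 9084) = 1/((2*11*(-8))*(-37 + 2*11*(-8))/4 - 9084) = 1/((¼)*(-176)*(-37 - 176) - 9084) = 1/((¼)*(-176)*(-213) - 9084) = 1/(9372 - 9084) = 1/288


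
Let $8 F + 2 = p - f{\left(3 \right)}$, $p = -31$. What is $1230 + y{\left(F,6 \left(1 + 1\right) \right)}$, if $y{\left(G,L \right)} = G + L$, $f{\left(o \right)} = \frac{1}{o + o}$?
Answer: $\frac{59417}{48} \approx 1237.9$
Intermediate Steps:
$f{\left(o \right)} = \frac{1}{2 o}$
$F = - \frac{199}{48}$ ($F = - \frac{1}{4} + \frac{-31 - \frac{1}{2 \cdot 3}}{8} = - \frac{1}{4} + \frac{-31 - \frac{1}{2} \cdot \frac{1}{3}}{8} = - \frac{1}{4} + \frac{-31 - \frac{1}{6}}{8} = - \frac{1}{4} + \frac{1}{8} \left(- \frac{187}{6}\right) = - \frac{1}{4} - \frac{187}{48} = - \frac{199}{48} \approx -4.1458$)
$1230 + y{\left(F,6 \left(1 + 1\right) \right)} = 1230 - \left(\frac{199}{48} - 6 \left(1 + 1\right)\right) = 1230 + \left(- \frac{199}{48} + 6 \cdot 2\right) = 1230 + \left(- \frac{199}{48} + 12\right) = 1230 + \frac{377}{48} = \frac{59417}{48}$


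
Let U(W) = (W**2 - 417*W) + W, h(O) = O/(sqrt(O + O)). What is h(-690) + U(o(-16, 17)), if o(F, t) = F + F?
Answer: 14336 + I*sqrt(345) ≈ 14336.0 + 18.574*I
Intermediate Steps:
h(O) = sqrt(2)*sqrt(O)/2 (h(O) = O/(sqrt(2*O)) = O/((sqrt(2)*sqrt(O))) = O*(sqrt(2)/(2*sqrt(O))) = sqrt(2)*sqrt(O)/2)
o(F, t) = 2*F
U(W) = W**2 - 416*W
h(-690) + U(o(-16, 17)) = sqrt(2)*sqrt(-690)/2 + (2*(-16))*(-416 + 2*(-16)) = sqrt(2)*(I*sqrt(690))/2 - 32*(-416 - 32) = I*sqrt(345) - 32*(-448) = I*sqrt(345) + 14336 = 14336 + I*sqrt(345)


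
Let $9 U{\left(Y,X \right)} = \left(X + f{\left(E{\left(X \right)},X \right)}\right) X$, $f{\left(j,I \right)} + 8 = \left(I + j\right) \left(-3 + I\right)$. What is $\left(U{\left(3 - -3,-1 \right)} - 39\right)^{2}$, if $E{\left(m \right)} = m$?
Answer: $\frac{122500}{81} \approx 1512.3$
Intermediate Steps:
$f{\left(j,I \right)} = -8 + \left(-3 + I\right) \left(I + j\right)$ ($f{\left(j,I \right)} = -8 + \left(I + j\right) \left(-3 + I\right) = -8 + \left(-3 + I\right) \left(I + j\right)$)
$U{\left(Y,X \right)} = \frac{X \left(-8 - 5 X + 2 X^{2}\right)}{9}$ ($U{\left(Y,X \right)} = \frac{\left(X - \left(8 - X^{2} + 6 X - X X\right)\right) X}{9} = \frac{\left(X - \left(8 - 2 X^{2} + 6 X\right)\right) X}{9} = \frac{\left(-8 - 5 X + 2 X^{2}\right) X}{9} = \frac{X \left(-8 - 5 X + 2 X^{2}\right)}{9}$)
$\left(U{\left(3 - -3,-1 \right)} - 39\right)^{2} = \left(\frac{1}{9} \left(-1\right) \left(-8 - -5 + 2 \left(-1\right)^{2}\right) - 39\right)^{2} = \left(\frac{1}{9} \left(-1\right) \left(-8 + 5 + 2 \cdot 1\right) - 39\right)^{2} = \left(\frac{1}{9} \left(-1\right) \left(-8 + 5 + 2\right) - 39\right)^{2} = \left(\frac{1}{9} \left(-1\right) \left(-1\right) - 39\right)^{2} = \left(\frac{1}{9} - 39\right)^{2} = \left(- \frac{350}{9}\right)^{2} = \frac{122500}{81}$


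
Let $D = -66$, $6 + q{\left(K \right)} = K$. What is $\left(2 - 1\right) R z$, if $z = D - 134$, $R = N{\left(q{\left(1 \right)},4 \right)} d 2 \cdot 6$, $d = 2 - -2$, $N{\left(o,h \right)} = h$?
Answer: $-38400$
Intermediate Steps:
$q{\left(K \right)} = -6 + K$
$d = 4$ ($d = 2 + 2 = 4$)
$R = 192$ ($R = 4 \cdot 4 \cdot 2 \cdot 6 = 16 \cdot 2 \cdot 6 = 32 \cdot 6 = 192$)
$z = -200$ ($z = -66 - 134 = -200$)
$\left(2 - 1\right) R z = \left(2 - 1\right) 192 \left(-200\right) = 1 \cdot 192 \left(-200\right) = 192 \left(-200\right) = -38400$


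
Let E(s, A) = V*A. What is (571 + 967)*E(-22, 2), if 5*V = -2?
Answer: -6152/5 ≈ -1230.4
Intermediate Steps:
V = -2/5 (V = (1/5)*(-2) = -2/5 ≈ -0.40000)
E(s, A) = -2*A/5
(571 + 967)*E(-22, 2) = (571 + 967)*(-2/5*2) = 1538*(-4/5) = -6152/5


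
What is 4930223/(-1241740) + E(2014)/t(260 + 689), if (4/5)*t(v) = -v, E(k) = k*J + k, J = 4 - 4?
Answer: -1335894623/235682252 ≈ -5.6682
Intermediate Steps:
J = 0
E(k) = k (E(k) = k*0 + k = 0 + k = k)
t(v) = -5*v/4 (t(v) = 5*(-v)/4 = -5*v/4)
4930223/(-1241740) + E(2014)/t(260 + 689) = 4930223/(-1241740) + 2014/((-5*(260 + 689)/4)) = 4930223*(-1/1241740) + 2014/((-5/4*949)) = -4930223/1241740 + 2014/(-4745/4) = -4930223/1241740 + 2014*(-4/4745) = -4930223/1241740 - 8056/4745 = -1335894623/235682252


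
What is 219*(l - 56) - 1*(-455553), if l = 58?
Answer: 455991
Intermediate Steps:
219*(l - 56) - 1*(-455553) = 219*(58 - 56) - 1*(-455553) = 219*2 + 455553 = 438 + 455553 = 455991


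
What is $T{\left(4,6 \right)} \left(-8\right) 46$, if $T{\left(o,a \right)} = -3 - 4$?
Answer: $2576$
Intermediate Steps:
$T{\left(o,a \right)} = -7$ ($T{\left(o,a \right)} = -3 - 4 = -7$)
$T{\left(4,6 \right)} \left(-8\right) 46 = \left(-7\right) \left(-8\right) 46 = 56 \cdot 46 = 2576$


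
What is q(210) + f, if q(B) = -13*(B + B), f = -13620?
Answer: -19080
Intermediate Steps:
q(B) = -26*B
q(210) + f = -26*210 - 13620 = -5460 - 13620 = -19080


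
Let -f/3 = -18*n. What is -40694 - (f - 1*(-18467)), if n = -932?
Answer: -8833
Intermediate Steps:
f = -50328 (f = -(-54)*(-932) = -3*16776 = -50328)
-40694 - (f - 1*(-18467)) = -40694 - (-50328 - 1*(-18467)) = -40694 - (-50328 + 18467) = -40694 - 1*(-31861) = -40694 + 31861 = -8833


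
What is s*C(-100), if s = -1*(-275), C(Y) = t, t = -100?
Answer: -27500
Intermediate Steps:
C(Y) = -100
s = 275
s*C(-100) = 275*(-100) = -27500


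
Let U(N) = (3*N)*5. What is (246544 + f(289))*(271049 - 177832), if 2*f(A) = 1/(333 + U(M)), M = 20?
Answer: 29095328625985/1266 ≈ 2.2982e+10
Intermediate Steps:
U(N) = 15*N
f(A) = 1/1266 (f(A) = 1/(2*(333 + 15*20)) = 1/(2*(333 + 300)) = (½)/633 = (½)*(1/633) = 1/1266)
(246544 + f(289))*(271049 - 177832) = (246544 + 1/1266)*(271049 - 177832) = (312124705/1266)*93217 = 29095328625985/1266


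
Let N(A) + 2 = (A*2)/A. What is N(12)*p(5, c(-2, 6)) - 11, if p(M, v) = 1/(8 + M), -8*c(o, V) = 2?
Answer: -11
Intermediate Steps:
c(o, V) = -¼ (c(o, V) = -⅛*2 = -¼)
N(A) = 0 (N(A) = -2 + (A*2)/A = -2 + (2*A)/A = -2 + 2 = 0)
N(12)*p(5, c(-2, 6)) - 11 = 0/(8 + 5) - 11 = 0/13 - 11 = 0*(1/13) - 11 = 0 - 11 = -11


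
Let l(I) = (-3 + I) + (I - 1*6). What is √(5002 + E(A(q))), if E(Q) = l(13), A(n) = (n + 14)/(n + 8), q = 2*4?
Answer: √5019 ≈ 70.845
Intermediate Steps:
l(I) = -9 + 2*I (l(I) = (-3 + I) + (I - 6) = (-3 + I) + (-6 + I) = -9 + 2*I)
q = 8
A(n) = (14 + n)/(8 + n)
E(Q) = 17 (E(Q) = -9 + 2*13 = -9 + 26 = 17)
√(5002 + E(A(q))) = √(5002 + 17) = √5019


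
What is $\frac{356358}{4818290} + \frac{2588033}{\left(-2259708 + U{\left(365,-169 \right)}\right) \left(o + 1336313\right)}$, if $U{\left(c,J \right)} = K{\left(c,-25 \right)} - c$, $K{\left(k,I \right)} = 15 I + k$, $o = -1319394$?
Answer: $\frac{138919081595302}{1880035018841085} \approx 0.073892$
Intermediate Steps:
$K{\left(k,I \right)} = k + 15 I$
$U{\left(c,J \right)} = -375$ ($U{\left(c,J \right)} = \left(c + 15 \left(-25\right)\right) - c = \left(c - 375\right) - c = \left(-375 + c\right) - c = -375$)
$\frac{356358}{4818290} + \frac{2588033}{\left(-2259708 + U{\left(365,-169 \right)}\right) \left(o + 1336313\right)} = \frac{356358}{4818290} + \frac{2588033}{\left(-2259708 - 375\right) \left(-1319394 + 1336313\right)} = 356358 \cdot \frac{1}{4818290} + \frac{2588033}{\left(-2260083\right) 16919} = \frac{178179}{2409145} + \frac{2588033}{-38238344277} = \frac{178179}{2409145} + 2588033 \left(- \frac{1}{38238344277}\right) = \frac{178179}{2409145} - \frac{52817}{780374373} = \frac{138919081595302}{1880035018841085}$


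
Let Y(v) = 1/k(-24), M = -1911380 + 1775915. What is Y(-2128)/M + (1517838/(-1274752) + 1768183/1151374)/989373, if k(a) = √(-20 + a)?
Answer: 126598901551/363029722007405376 + I*√11/2980230 ≈ 3.4873e-7 + 1.1129e-6*I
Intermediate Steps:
M = -135465
Y(v) = -I*√11/22 (Y(v) = 1/(√(-20 - 24)) = 1/(√(-44)) = 1/(2*I*√11) = -I*√11/22)
Y(-2128)/M + (1517838/(-1274752) + 1768183/1151374)/989373 = -I*√11/22/(-135465) + (1517838/(-1274752) + 1768183/1151374)/989373 = -I*√11/22*(-1/135465) + (1517838*(-1/1274752) + 1768183*(1/1151374))*(1/989373) = I*√11/2980230 + (-758919/637376 + 1768183/1151374)*(1/989373) = I*√11/2980230 + (126598901551/366929077312)*(1/989373) = I*√11/2980230 + 126598901551/363029722007405376 = 126598901551/363029722007405376 + I*√11/2980230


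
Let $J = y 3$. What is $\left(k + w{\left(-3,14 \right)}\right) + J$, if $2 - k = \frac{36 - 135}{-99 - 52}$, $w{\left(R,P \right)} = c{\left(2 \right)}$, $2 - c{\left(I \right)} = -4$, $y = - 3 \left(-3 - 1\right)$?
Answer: $\frac{6545}{151} \approx 43.344$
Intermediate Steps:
$y = 12$ ($y = \left(-3\right) \left(-4\right) = 12$)
$c{\left(I \right)} = 6$ ($c{\left(I \right)} = 2 - -4 = 2 + 4 = 6$)
$w{\left(R,P \right)} = 6$
$k = \frac{203}{151}$ ($k = 2 - \frac{36 - 135}{-99 - 52} = 2 - - \frac{99}{-151} = 2 - \left(-99\right) \left(- \frac{1}{151}\right) = 2 - \frac{99}{151} = \frac{203}{151} \approx 1.3444$)
$J = 36$ ($J = 12 \cdot 3 = 36$)
$\left(k + w{\left(-3,14 \right)}\right) + J = \left(\frac{203}{151} + 6\right) + 36 = \frac{1109}{151} + 36 = \frac{6545}{151}$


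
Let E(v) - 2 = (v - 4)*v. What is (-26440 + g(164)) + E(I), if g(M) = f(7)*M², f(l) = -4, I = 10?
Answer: -133962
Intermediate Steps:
g(M) = -4*M²
E(v) = 2 + v*(-4 + v) (E(v) = 2 + (v - 4)*v = 2 + (-4 + v)*v = 2 + v*(-4 + v))
(-26440 + g(164)) + E(I) = (-26440 - 4*164²) + (2 + 10² - 4*10) = (-26440 - 4*26896) + (2 + 100 - 40) = (-26440 - 107584) + 62 = -134024 + 62 = -133962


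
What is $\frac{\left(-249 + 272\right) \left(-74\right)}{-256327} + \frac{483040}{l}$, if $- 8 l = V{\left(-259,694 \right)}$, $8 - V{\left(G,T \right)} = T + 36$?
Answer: $\frac{495265390742}{92534047} \approx 5352.3$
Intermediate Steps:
$V{\left(G,T \right)} = -28 - T$ ($V{\left(G,T \right)} = 8 - \left(T + 36\right) = 8 - \left(36 + T\right) = -28 - T$)
$l = \frac{361}{4}$ ($l = - \frac{-28 - 694}{8} = \left(- \frac{1}{8}\right) \left(-722\right) = \frac{361}{4} \approx 90.25$)
$\frac{\left(-249 + 272\right) \left(-74\right)}{-256327} + \frac{483040}{l} = \frac{\left(-249 + 272\right) \left(-74\right)}{-256327} + \frac{483040}{\frac{361}{4}} = 23 \left(-74\right) \left(- \frac{1}{256327}\right) + 483040 \cdot \frac{4}{361} = \left(-1702\right) \left(- \frac{1}{256327}\right) + \frac{1932160}{361} = \frac{1702}{256327} + \frac{1932160}{361} = \frac{495265390742}{92534047}$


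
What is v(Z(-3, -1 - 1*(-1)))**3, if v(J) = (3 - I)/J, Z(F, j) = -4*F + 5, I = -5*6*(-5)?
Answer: -3176523/4913 ≈ -646.55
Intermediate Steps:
I = 150 (I = -30*(-5) = 150)
Z(F, j) = 5 - 4*F
v(J) = -147/J (v(J) = (3 - 1*150)/J = (3 - 150)/J = -147/J)
v(Z(-3, -1 - 1*(-1)))**3 = (-147/(5 - 4*(-3)))**3 = (-147/(5 + 12))**3 = (-147/17)**3 = -3176523/4913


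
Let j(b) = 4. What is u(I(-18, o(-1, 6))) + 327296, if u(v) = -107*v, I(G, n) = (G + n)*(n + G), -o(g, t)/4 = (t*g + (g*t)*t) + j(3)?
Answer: -1593996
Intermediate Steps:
o(g, t) = -16 - 4*g*t - 4*g*t² (o(g, t) = -4*((t*g + (g*t)*t) + 4) = -4*((g*t + g*t²) + 4) = -4*(4 + g*t + g*t²) = -16 - 4*g*t - 4*g*t²)
I(G, n) = (G + n)² (I(G, n) = (G + n)*(G + n) = (G + n)²)
u(I(-18, o(-1, 6))) + 327296 = -107*(-18 + (-16 - 4*(-1)*6 - 4*(-1)*6²))² + 327296 = -107*(-18 + (-16 + 24 - 4*(-1)*36))² + 327296 = -107*(-18 + (-16 + 24 + 144))² + 327296 = -107*(-18 + 152)² + 327296 = -107*134² + 327296 = -107*17956 + 327296 = -1921292 + 327296 = -1593996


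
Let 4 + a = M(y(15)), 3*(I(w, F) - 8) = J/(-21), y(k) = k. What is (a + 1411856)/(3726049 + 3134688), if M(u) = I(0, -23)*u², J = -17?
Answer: 9895989/48025159 ≈ 0.20606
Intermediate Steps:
I(w, F) = 521/63 (I(w, F) = 8 + (-17/(-21))/3 = 8 + (-17*(-1/21))/3 = 8 + (⅓)*(17/21) = 8 + 17/63 = 521/63)
M(u) = 521*u²/63
a = 12997/7 (a = -4 + (521/63)*15² = -4 + (521/63)*225 = -4 + 13025/7 = 12997/7 ≈ 1856.7)
(a + 1411856)/(3726049 + 3134688) = (12997/7 + 1411856)/(3726049 + 3134688) = (9895989/7)/6860737 = (9895989/7)*(1/6860737) = 9895989/48025159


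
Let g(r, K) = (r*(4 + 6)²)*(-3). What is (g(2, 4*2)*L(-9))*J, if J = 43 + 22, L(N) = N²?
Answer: -3159000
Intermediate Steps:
g(r, K) = -300*r (g(r, K) = (r*10²)*(-3) = (r*100)*(-3) = (100*r)*(-3) = -300*r)
J = 65
(g(2, 4*2)*L(-9))*J = (-300*2*(-9)²)*65 = -600*81*65 = -48600*65 = -3159000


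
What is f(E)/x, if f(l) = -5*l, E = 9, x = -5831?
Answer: 45/5831 ≈ 0.0077174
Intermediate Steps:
f(E)/x = -5*9/(-5831) = -45*(-1/5831) = 45/5831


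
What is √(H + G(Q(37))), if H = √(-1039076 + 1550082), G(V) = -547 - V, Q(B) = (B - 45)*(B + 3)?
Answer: √(-227 + √511006) ≈ 22.087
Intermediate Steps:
Q(B) = (-45 + B)*(3 + B)
H = √511006 ≈ 714.85
√(H + G(Q(37))) = √(√511006 + (-547 - (-135 + 37² - 42*37))) = √(√511006 + (-547 - (-135 + 1369 - 1554))) = √(√511006 + (-547 - 1*(-320))) = √(√511006 + (-547 + 320)) = √(√511006 - 227) = √(-227 + √511006)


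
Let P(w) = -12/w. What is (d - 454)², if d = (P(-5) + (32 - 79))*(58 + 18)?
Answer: 369331524/25 ≈ 1.4773e+7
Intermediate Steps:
d = -16948/5 (d = (-12/(-5) + (32 - 79))*(58 + 18) = (-12*(-⅕) - 47)*76 = (12/5 - 47)*76 = -223/5*76 = -16948/5 ≈ -3389.6)
(d - 454)² = (-16948/5 - 454)² = (-19218/5)² = 369331524/25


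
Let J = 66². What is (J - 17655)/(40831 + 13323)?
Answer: -13299/54154 ≈ -0.24558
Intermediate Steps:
J = 4356
(J - 17655)/(40831 + 13323) = (4356 - 17655)/(40831 + 13323) = -13299/54154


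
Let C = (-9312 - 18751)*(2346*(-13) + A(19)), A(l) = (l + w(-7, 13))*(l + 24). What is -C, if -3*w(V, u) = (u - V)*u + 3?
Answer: -2816178176/3 ≈ -9.3873e+8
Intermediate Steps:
w(V, u) = -1 - u*(u - V)/3 (w(V, u) = -((u - V)*u + 3)/3 = -(u*(u - V) + 3)/3 = -(3 + u*(u - V))/3 = -1 - u*(u - V)/3)
A(l) = (24 + l)*(-263/3 + l) (A(l) = (l + (-1 - ⅓*13² + (⅓)*(-7)*13))*(l + 24) = (l + (-1 - ⅓*169 - 91/3))*(24 + l) = (l + (-1 - 169/3 - 91/3))*(24 + l) = (l - 263/3)*(24 + l) = (-263/3 + l)*(24 + l) = (24 + l)*(-263/3 + l))
C = 2816178176/3 (C = (-9312 - 18751)*(2346*(-13) + (-2104 + 19² - 191/3*19)) = -28063*(-30498 + (-2104 + 361 - 3629/3)) = -28063*(-30498 - 8858/3) = -28063*(-100352/3) = 2816178176/3 ≈ 9.3873e+8)
-C = -1*2816178176/3 = -2816178176/3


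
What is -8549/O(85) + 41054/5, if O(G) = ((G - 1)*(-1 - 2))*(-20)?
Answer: 41373883/5040 ≈ 8209.1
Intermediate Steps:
O(G) = -60 + 60*G (O(G) = ((-1 + G)*(-3))*(-20) = (3 - 3*G)*(-20) = -60 + 60*G)
-8549/O(85) + 41054/5 = -8549/(-60 + 60*85) + 41054/5 = -8549/(-60 + 5100) + 41054*(⅕) = -8549/5040 + 41054/5 = 41373883/5040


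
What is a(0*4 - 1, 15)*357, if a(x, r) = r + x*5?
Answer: 3570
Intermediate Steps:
a(x, r) = r + 5*x
a(0*4 - 1, 15)*357 = (15 + 5*(0*4 - 1))*357 = (15 + 5*(0 - 1))*357 = (15 + 5*(-1))*357 = (15 - 5)*357 = 10*357 = 3570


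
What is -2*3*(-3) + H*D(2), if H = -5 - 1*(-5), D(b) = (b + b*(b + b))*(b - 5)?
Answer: 18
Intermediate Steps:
D(b) = (-5 + b)*(b + 2*b²) (D(b) = (b + b*(2*b))*(-5 + b) = (b + 2*b²)*(-5 + b) = (-5 + b)*(b + 2*b²))
H = 0 (H = -5 + 5 = 0)
-2*3*(-3) + H*D(2) = -2*3*(-3) + 0*(2*(-5 - 9*2 + 2*2²)) = -6*(-3) + 0*(2*(-5 - 18 + 2*4)) = 18 + 0*(2*(-5 - 18 + 8)) = 18 + 0*(2*(-15)) = 18 + 0*(-30) = 18 + 0 = 18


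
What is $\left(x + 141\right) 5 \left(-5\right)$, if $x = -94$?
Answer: $-1175$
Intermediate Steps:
$\left(x + 141\right) 5 \left(-5\right) = \left(-94 + 141\right) 5 \left(-5\right) = 47 \left(-25\right) = -1175$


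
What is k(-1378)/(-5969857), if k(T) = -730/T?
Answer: -365/4113231473 ≈ -8.8738e-8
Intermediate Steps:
k(-1378)/(-5969857) = -730/(-1378)/(-5969857) = -730*(-1/1378)*(-1/5969857) = (365/689)*(-1/5969857) = -365/4113231473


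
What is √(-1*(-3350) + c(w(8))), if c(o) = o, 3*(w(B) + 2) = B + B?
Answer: 2*√7545/3 ≈ 57.908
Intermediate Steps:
w(B) = -2 + 2*B/3 (w(B) = -2 + (B + B)/3 = -2 + (2*B)/3 = -2 + 2*B/3)
√(-1*(-3350) + c(w(8))) = √(-1*(-3350) + (-2 + (⅔)*8)) = √(3350 + (-2 + 16/3)) = √(3350 + 10/3) = √(10060/3) = 2*√7545/3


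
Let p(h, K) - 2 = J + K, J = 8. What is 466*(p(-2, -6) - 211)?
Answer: -96462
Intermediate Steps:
p(h, K) = 10 + K (p(h, K) = 2 + (8 + K) = 10 + K)
466*(p(-2, -6) - 211) = 466*((10 - 6) - 211) = 466*(4 - 211) = 466*(-207) = -96462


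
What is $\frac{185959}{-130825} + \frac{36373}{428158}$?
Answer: $- \frac{74861335797}{56013770350} \approx -1.3365$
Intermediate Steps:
$\frac{185959}{-130825} + \frac{36373}{428158} = 185959 \left(- \frac{1}{130825}\right) + 36373 \cdot \frac{1}{428158} = - \frac{185959}{130825} + \frac{36373}{428158} = - \frac{74861335797}{56013770350}$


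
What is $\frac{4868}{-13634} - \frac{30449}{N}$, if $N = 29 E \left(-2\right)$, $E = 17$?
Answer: $\frac{12068877}{395386} \approx 30.524$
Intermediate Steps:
$N = -986$ ($N = 29 \cdot 17 \left(-2\right) = 493 \left(-2\right) = -986$)
$\frac{4868}{-13634} - \frac{30449}{N} = \frac{4868}{-13634} - \frac{30449}{-986} = 4868 \left(- \frac{1}{13634}\right) - - \frac{30449}{986} = - \frac{2434}{6817} + \frac{30449}{986} = \frac{12068877}{395386}$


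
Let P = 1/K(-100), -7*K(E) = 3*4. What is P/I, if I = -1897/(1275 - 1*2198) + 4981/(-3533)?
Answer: -22826713/25255656 ≈ -0.90383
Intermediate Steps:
K(E) = -12/7 (K(E) = -3*4/7 = -⅐*12 = -12/7)
P = -7/12 (P = 1/(-12/7) = -7/12 ≈ -0.58333)
I = 2104638/3260959 (I = -1897/(1275 - 2198) + 4981*(-1/3533) = -1897/(-923) - 4981/3533 = -1897*(-1/923) - 4981/3533 = 1897/923 - 4981/3533 = 2104638/3260959 ≈ 0.64540)
P/I = -7/(12*2104638/3260959) = -7/12*3260959/2104638 = -22826713/25255656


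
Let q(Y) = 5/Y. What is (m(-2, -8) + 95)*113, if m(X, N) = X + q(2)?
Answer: 21583/2 ≈ 10792.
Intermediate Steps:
m(X, N) = 5/2 + X (m(X, N) = X + 5/2 = 5/2 + X)
(m(-2, -8) + 95)*113 = ((5/2 - 2) + 95)*113 = (½ + 95)*113 = (191/2)*113 = 21583/2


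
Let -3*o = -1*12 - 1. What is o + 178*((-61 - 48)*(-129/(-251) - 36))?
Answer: 518444105/753 ≈ 6.8851e+5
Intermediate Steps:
o = 13/3 (o = -(-1*12 - 1)/3 = -(-12 - 1)/3 = -⅓*(-13) = 13/3 ≈ 4.3333)
o + 178*((-61 - 48)*(-129/(-251) - 36)) = 13/3 + 178*((-61 - 48)*(-129/(-251) - 36)) = 13/3 + 178*(-109*(-129*(-1/251) - 36)) = 13/3 + 178*(-109*(129/251 - 36)) = 13/3 + 178*(-109*(-8907/251)) = 13/3 + 178*(970863/251) = 13/3 + 172813614/251 = 518444105/753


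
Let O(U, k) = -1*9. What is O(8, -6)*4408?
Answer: -39672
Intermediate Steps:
O(U, k) = -9
O(8, -6)*4408 = -9*4408 = -39672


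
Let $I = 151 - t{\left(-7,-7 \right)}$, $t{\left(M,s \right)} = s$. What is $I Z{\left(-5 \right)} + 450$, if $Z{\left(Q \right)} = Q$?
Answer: $-340$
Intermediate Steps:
$I = 158$ ($I = 151 - -7 = 151 + 7 = 158$)
$I Z{\left(-5 \right)} + 450 = 158 \left(-5\right) + 450 = -790 + 450 = -340$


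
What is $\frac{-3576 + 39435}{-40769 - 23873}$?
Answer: $- \frac{35859}{64642} \approx -0.55473$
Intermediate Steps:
$\frac{-3576 + 39435}{-40769 - 23873} = \frac{35859}{-40769 - 23873} = \frac{35859}{-64642} = 35859 \left(- \frac{1}{64642}\right) = - \frac{35859}{64642}$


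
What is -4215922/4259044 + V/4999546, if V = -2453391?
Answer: -3940849523702/2661660799253 ≈ -1.4806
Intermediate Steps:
-4215922/4259044 + V/4999546 = -4215922/4259044 - 2453391/4999546 = -4215922*1/4259044 - 2453391*1/4999546 = -2107961/2129522 - 2453391/4999546 = -3940849523702/2661660799253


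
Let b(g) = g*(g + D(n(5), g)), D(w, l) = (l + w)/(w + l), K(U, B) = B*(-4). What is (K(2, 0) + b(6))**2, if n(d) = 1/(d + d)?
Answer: 1764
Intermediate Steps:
K(U, B) = -4*B
n(d) = 1/(2*d)
D(w, l) = 1 (D(w, l) = (l + w)/(l + w) = 1)
b(g) = g*(1 + g) (b(g) = g*(g + 1) = g*(1 + g))
(K(2, 0) + b(6))**2 = (-4*0 + 6*(1 + 6))**2 = (0 + 6*7)**2 = (0 + 42)**2 = 42**2 = 1764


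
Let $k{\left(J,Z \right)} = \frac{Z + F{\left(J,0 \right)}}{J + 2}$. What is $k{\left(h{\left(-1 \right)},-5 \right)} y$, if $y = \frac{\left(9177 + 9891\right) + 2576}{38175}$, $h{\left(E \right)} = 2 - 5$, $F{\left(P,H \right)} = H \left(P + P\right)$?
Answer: $\frac{21644}{7635} \approx 2.8348$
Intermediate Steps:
$F{\left(P,H \right)} = 2 H P$ ($F{\left(P,H \right)} = H 2 P = 2 H P$)
$h{\left(E \right)} = -3$
$k{\left(J,Z \right)} = \frac{Z}{2 + J}$ ($k{\left(J,Z \right)} = \frac{Z + 2 \cdot 0 J}{J + 2} = \frac{Z + 0}{2 + J} = \frac{Z}{2 + J}$)
$y = \frac{21644}{38175}$ ($y = \left(19068 + 2576\right) \frac{1}{38175} = 21644 \cdot \frac{1}{38175} = \frac{21644}{38175} \approx 0.56697$)
$k{\left(h{\left(-1 \right)},-5 \right)} y = - \frac{5}{2 - 3} \cdot \frac{21644}{38175} = - \frac{5}{-1} \cdot \frac{21644}{38175} = \left(-5\right) \left(-1\right) \frac{21644}{38175} = 5 \cdot \frac{21644}{38175} = \frac{21644}{7635}$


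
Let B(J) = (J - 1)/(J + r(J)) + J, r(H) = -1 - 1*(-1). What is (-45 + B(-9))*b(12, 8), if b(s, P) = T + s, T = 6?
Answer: -952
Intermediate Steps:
r(H) = 0 (r(H) = -1 + 1 = 0)
B(J) = J + (-1 + J)/J (B(J) = (J - 1)/(J + 0) + J = (-1 + J)/J + J = J + (-1 + J)/J)
b(s, P) = 6 + s
(-45 + B(-9))*b(12, 8) = (-45 + (1 - 9 - 1/(-9)))*(6 + 12) = (-45 + (1 - 9 - 1*(-1/9)))*18 = (-45 + (1 - 9 + 1/9))*18 = (-45 - 71/9)*18 = -476/9*18 = -952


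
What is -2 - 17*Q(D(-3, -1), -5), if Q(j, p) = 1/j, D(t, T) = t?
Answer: 11/3 ≈ 3.6667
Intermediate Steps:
-2 - 17*Q(D(-3, -1), -5) = -2 - 17/(-3) = -2 - 17*(-⅓) = -2 + 17/3 = 11/3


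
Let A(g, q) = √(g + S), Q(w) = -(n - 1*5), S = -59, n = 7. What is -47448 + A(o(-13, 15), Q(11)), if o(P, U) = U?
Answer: -47448 + 2*I*√11 ≈ -47448.0 + 6.6332*I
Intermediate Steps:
Q(w) = -2 (Q(w) = -(7 - 1*5) = -(7 - 5) = -1*2 = -2)
A(g, q) = √(-59 + g) (A(g, q) = √(g - 59) = √(-59 + g))
-47448 + A(o(-13, 15), Q(11)) = -47448 + √(-59 + 15) = -47448 + √(-44) = -47448 + 2*I*√11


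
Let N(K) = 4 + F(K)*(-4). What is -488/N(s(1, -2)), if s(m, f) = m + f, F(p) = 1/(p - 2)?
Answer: -183/2 ≈ -91.500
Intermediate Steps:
F(p) = 1/(-2 + p)
s(m, f) = f + m
N(K) = 4 - 4/(-2 + K)
-488/N(s(1, -2)) = -488*(-2 + (-2 + 1))/(4*(-3 + (-2 + 1))) = -488*(-2 - 1)/(4*(-3 - 1)) = -488/(4*(-4)/(-3)) = -488/(4*(-⅓)*(-4)) = -488/16/3 = -488*3/16 = -183/2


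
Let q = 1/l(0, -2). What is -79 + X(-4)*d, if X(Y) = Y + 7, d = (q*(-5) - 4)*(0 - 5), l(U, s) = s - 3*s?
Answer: -¼ ≈ -0.25000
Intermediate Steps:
l(U, s) = -2*s
q = ¼ (q = 1/(-2*(-2)) = 1/4 = ¼ ≈ 0.25000)
d = 105/4 (d = ((¼)*(-5) - 4)*(0 - 5) = (-5/4 - 4)*(-5) = -21/4*(-5) = 105/4 ≈ 26.250)
X(Y) = 7 + Y
-79 + X(-4)*d = -79 + (7 - 4)*(105/4) = -79 + 3*(105/4) = -79 + 315/4 = -¼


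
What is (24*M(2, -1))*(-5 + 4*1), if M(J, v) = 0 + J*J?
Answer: -96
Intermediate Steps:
M(J, v) = J² (M(J, v) = 0 + J² = J²)
(24*M(2, -1))*(-5 + 4*1) = (24*2²)*(-5 + 4*1) = (24*4)*(-5 + 4) = 96*(-1) = -96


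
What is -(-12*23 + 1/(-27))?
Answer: 7453/27 ≈ 276.04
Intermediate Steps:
-(-12*23 + 1/(-27)) = -(-276 - 1/27) = -1*(-7453/27) = 7453/27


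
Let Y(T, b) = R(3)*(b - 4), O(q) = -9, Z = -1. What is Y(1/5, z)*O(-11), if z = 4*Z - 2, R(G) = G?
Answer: 270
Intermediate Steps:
z = -6 (z = 4*(-1) - 2 = -4 - 2 = -6)
Y(T, b) = -12 + 3*b (Y(T, b) = 3*(b - 4) = 3*(-4 + b) = -12 + 3*b)
Y(1/5, z)*O(-11) = (-12 + 3*(-6))*(-9) = (-12 - 18)*(-9) = -30*(-9) = 270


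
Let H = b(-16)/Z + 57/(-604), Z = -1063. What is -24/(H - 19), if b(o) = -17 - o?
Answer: 5136416/4086325 ≈ 1.2570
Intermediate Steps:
H = -59987/642052 (H = (-17 - 1*(-16))/(-1063) + 57/(-604) = (-17 + 16)*(-1/1063) + 57*(-1/604) = -1*(-1/1063) - 57/604 = 1/1063 - 57/604 = -59987/642052 ≈ -0.093430)
-24/(H - 19) = -24/(-59987/642052 - 19) = -24/(-12258975/642052) = -24*(-642052/12258975) = 5136416/4086325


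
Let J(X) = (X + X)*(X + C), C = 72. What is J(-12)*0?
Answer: 0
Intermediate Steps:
J(X) = 2*X*(72 + X) (J(X) = (X + X)*(X + 72) = (2*X)*(72 + X) = 2*X*(72 + X))
J(-12)*0 = (2*(-12)*(72 - 12))*0 = (2*(-12)*60)*0 = -1440*0 = 0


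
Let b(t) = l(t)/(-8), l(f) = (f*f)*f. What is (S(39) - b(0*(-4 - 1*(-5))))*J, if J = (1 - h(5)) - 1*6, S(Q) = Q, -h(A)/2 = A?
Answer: 195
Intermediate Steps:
h(A) = -2*A
l(f) = f³ (l(f) = f²*f = f³)
b(t) = -t³/8 (b(t) = t³/(-8) = t³*(-⅛) = -t³/8)
J = 5 (J = (1 - (-2)*5) - 1*6 = (1 - 1*(-10)) - 6 = (1 + 10) - 6 = 11 - 6 = 5)
(S(39) - b(0*(-4 - 1*(-5))))*J = (39 - (-1)*(0*(-4 - 1*(-5)))³/8)*5 = (39 - (-1)*(0*(-4 + 5))³/8)*5 = (39 - (-1)*(0*1)³/8)*5 = (39 - (-1)*0³/8)*5 = (39 - (-1)*0/8)*5 = (39 - 1*0)*5 = (39 + 0)*5 = 39*5 = 195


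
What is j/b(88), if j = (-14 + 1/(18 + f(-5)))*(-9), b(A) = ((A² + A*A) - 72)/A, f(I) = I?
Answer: 17919/25051 ≈ 0.71530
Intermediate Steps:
b(A) = (-72 + 2*A²)/A (b(A) = ((A² + A²) - 72)/A = (2*A² - 72)/A = (-72 + 2*A²)/A)
j = 1629/13 (j = (-14 + 1/(18 - 5))*(-9) = (-14 + 1/13)*(-9) = -181/13*(-9) = 1629/13 ≈ 125.31)
j/b(88) = 1629/(13*(-72/88 + 2*88)) = 1629/(13*(-72*1/88 + 176)) = 1629/(13*(-9/11 + 176)) = 1629/(13*(1927/11)) = (1629/13)*(11/1927) = 17919/25051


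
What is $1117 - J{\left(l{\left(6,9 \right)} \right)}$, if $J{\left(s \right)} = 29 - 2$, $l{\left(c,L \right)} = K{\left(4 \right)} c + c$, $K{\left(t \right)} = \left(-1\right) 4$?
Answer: $1090$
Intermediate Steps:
$K{\left(t \right)} = -4$
$l{\left(c,L \right)} = - 3 c$ ($l{\left(c,L \right)} = - 4 c + c = - 3 c$)
$J{\left(s \right)} = 27$ ($J{\left(s \right)} = 29 - 2 = 27$)
$1117 - J{\left(l{\left(6,9 \right)} \right)} = 1117 - 27 = 1090$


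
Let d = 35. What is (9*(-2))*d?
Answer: -630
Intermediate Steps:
(9*(-2))*d = (9*(-2))*35 = -18*35 = -630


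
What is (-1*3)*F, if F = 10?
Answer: -30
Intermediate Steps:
(-1*3)*F = -1*3*10 = -3*10 = -30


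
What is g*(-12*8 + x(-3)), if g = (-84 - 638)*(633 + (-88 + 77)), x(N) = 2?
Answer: 42213896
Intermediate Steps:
g = -449084 (g = -722*(633 - 11) = -722*622 = -449084)
g*(-12*8 + x(-3)) = -449084*(-12*8 + 2) = -449084*(-96 + 2) = -449084*(-94) = 42213896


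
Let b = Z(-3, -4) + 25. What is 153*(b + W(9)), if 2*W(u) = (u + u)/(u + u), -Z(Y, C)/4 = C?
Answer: 12699/2 ≈ 6349.5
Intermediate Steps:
Z(Y, C) = -4*C
W(u) = ½ (W(u) = ((u + u)/(u + u))/2 = ((2*u)/((2*u)))/2 = ((2*u)*(1/(2*u)))/2 = (½)*1 = ½)
b = 41 (b = -4*(-4) + 25 = 16 + 25 = 41)
153*(b + W(9)) = 153*(41 + ½) = 153*(83/2) = 12699/2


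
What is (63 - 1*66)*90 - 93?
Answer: -363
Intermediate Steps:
(63 - 1*66)*90 - 93 = (63 - 66)*90 - 93 = -3*90 - 93 = -270 - 93 = -363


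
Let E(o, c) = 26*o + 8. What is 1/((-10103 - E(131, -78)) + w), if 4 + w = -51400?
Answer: -1/64921 ≈ -1.5403e-5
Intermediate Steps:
E(o, c) = 8 + 26*o
w = -51404 (w = -4 - 51400 = -51404)
1/((-10103 - E(131, -78)) + w) = 1/((-10103 - (8 + 26*131)) - 51404) = 1/((-10103 - (8 + 3406)) - 51404) = 1/((-10103 - 1*3414) - 51404) = 1/((-10103 - 3414) - 51404) = 1/(-13517 - 51404) = 1/(-64921) = -1/64921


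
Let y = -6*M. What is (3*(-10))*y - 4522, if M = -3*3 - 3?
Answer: -6682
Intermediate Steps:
M = -12 (M = -9 - 3 = -12)
y = 72 (y = -6*(-12) = 72)
(3*(-10))*y - 4522 = (3*(-10))*72 - 4522 = -30*72 - 4522 = -2160 - 4522 = -6682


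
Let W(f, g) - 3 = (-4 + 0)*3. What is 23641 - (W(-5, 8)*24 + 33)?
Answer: 23824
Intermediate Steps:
W(f, g) = -9 (W(f, g) = 3 + (-4 + 0)*3 = 3 - 4*3 = 3 - 12 = -9)
23641 - (W(-5, 8)*24 + 33) = 23641 - (-9*24 + 33) = 23641 - (-216 + 33) = 23641 - 1*(-183) = 23641 + 183 = 23824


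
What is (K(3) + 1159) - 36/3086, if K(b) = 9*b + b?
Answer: 1834609/1543 ≈ 1189.0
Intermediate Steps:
K(b) = 10*b
(K(3) + 1159) - 36/3086 = (10*3 + 1159) - 36/3086 = (30 + 1159) - 36*1/3086 = 1189 - 18/1543 = 1834609/1543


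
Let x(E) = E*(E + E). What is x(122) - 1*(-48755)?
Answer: 78523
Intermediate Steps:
x(E) = 2*E² (x(E) = E*(2*E) = 2*E²)
x(122) - 1*(-48755) = 2*122² - 1*(-48755) = 2*14884 + 48755 = 29768 + 48755 = 78523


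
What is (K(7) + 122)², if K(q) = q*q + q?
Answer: 31684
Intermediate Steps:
K(q) = q + q² (K(q) = q² + q = q + q²)
(K(7) + 122)² = (7*(1 + 7) + 122)² = (7*8 + 122)² = (56 + 122)² = 178² = 31684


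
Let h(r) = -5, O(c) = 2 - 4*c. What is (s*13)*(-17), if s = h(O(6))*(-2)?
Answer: -2210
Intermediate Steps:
s = 10 (s = -5*(-2) = 10)
(s*13)*(-17) = (10*13)*(-17) = 130*(-17) = -2210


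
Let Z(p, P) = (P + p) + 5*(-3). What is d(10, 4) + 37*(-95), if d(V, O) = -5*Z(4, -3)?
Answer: -3445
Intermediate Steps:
Z(p, P) = -15 + P + p (Z(p, P) = (P + p) - 15 = -15 + P + p)
d(V, O) = 70 (d(V, O) = -5*(-15 - 3 + 4) = -5*(-14) = 70)
d(10, 4) + 37*(-95) = 70 + 37*(-95) = 70 - 3515 = -3445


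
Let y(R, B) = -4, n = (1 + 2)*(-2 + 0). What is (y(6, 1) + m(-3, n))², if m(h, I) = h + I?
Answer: 169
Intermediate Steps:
n = -6 (n = 3*(-2) = -6)
m(h, I) = I + h
(y(6, 1) + m(-3, n))² = (-4 + (-6 - 3))² = (-4 - 9)² = (-13)² = 169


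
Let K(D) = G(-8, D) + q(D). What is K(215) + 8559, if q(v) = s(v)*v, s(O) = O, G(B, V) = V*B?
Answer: 53064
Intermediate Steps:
G(B, V) = B*V
q(v) = v² (q(v) = v*v = v²)
K(D) = D² - 8*D (K(D) = -8*D + D² = D² - 8*D)
K(215) + 8559 = 215*(-8 + 215) + 8559 = 215*207 + 8559 = 44505 + 8559 = 53064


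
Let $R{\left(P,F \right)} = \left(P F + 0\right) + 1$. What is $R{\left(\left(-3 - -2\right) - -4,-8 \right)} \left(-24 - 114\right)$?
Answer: $3174$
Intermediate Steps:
$R{\left(P,F \right)} = 1 + F P$ ($R{\left(P,F \right)} = \left(F P + 0\right) + 1 = F P + 1 = 1 + F P$)
$R{\left(\left(-3 - -2\right) - -4,-8 \right)} \left(-24 - 114\right) = \left(1 - 8 \left(\left(-3 - -2\right) - -4\right)\right) \left(-24 - 114\right) = \left(1 - 8 \left(\left(-3 + 2\right) + 4\right)\right) \left(-138\right) = \left(1 - 8 \left(-1 + 4\right)\right) \left(-138\right) = \left(1 - 24\right) \left(-138\right) = \left(-23\right) \left(-138\right) = 3174$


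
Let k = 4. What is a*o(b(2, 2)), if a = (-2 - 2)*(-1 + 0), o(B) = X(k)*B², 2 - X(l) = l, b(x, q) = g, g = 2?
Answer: -32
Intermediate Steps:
b(x, q) = 2
X(l) = 2 - l
o(B) = -2*B² (o(B) = (2 - 1*4)*B² = (2 - 4)*B² = -2*B²)
a = 4 (a = -4*(-1) = 4)
a*o(b(2, 2)) = 4*(-2*2²) = 4*(-2*4) = 4*(-8) = -32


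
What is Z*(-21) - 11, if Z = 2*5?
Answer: -221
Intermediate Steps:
Z = 10
Z*(-21) - 11 = 10*(-21) - 11 = -210 - 11 = -221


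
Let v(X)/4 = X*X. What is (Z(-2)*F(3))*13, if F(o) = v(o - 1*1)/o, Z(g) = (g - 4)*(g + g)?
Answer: 1664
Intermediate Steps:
Z(g) = 2*g*(-4 + g) (Z(g) = (-4 + g)*(2*g) = 2*g*(-4 + g))
v(X) = 4*X**2 (v(X) = 4*(X*X) = 4*X**2)
F(o) = 4*(-1 + o)**2/o (F(o) = (4*(o - 1*1)**2)/o = (4*(o - 1)**2)/o = (4*(-1 + o)**2)/o = 4*(-1 + o)**2/o)
(Z(-2)*F(3))*13 = ((2*(-2)*(-4 - 2))*(4*(-1 + 3)**2/3))*13 = ((2*(-2)*(-6))*(4*(1/3)*2**2))*13 = (24*(4*(1/3)*4))*13 = (24*(16/3))*13 = 128*13 = 1664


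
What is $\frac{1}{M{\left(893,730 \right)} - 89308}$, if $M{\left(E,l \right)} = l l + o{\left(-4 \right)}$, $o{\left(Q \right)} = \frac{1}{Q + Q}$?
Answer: $\frac{8}{3548735} \approx 2.2543 \cdot 10^{-6}$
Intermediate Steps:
$o{\left(Q \right)} = \frac{1}{2 Q}$
$M{\left(E,l \right)} = - \frac{1}{8} + l^{2}$ ($M{\left(E,l \right)} = l l + \frac{1}{2 \left(-4\right)} = l^{2} + \frac{1}{2} \left(- \frac{1}{4}\right) = l^{2} - \frac{1}{8} = - \frac{1}{8} + l^{2}$)
$\frac{1}{M{\left(893,730 \right)} - 89308} = \frac{1}{\left(- \frac{1}{8} + 730^{2}\right) - 89308} = \frac{1}{\left(- \frac{1}{8} + 532900\right) - 89308} = \frac{1}{\frac{4263199}{8} - 89308} = \frac{1}{\frac{3548735}{8}} = \frac{8}{3548735}$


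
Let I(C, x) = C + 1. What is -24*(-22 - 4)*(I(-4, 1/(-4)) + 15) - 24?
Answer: 7464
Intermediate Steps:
I(C, x) = 1 + C
-24*(-22 - 4)*(I(-4, 1/(-4)) + 15) - 24 = -24*(-22 - 4)*((1 - 4) + 15) - 24 = -(-624)*(-3 + 15) - 24 = -(-624)*12 - 24 = -24*(-312) - 24 = 7488 - 24 = 7464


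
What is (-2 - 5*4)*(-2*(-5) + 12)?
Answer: -484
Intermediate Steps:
(-2 - 5*4)*(-2*(-5) + 12) = (-2 - 20)*(10 + 12) = -22*22 = -484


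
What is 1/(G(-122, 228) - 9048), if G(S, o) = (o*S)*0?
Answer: -1/9048 ≈ -0.00011052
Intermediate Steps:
G(S, o) = 0 (G(S, o) = (S*o)*0 = 0)
1/(G(-122, 228) - 9048) = 1/(0 - 9048) = 1/(-9048) = -1/9048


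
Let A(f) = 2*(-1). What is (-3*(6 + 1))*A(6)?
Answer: 42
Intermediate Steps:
A(f) = -2
(-3*(6 + 1))*A(6) = -3*(6 + 1)*(-2) = -3*7*(-2) = -21*(-2) = 42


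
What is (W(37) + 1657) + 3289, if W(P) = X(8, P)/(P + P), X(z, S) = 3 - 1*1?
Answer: 183003/37 ≈ 4946.0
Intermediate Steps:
X(z, S) = 2 (X(z, S) = 3 - 1 = 2)
W(P) = 1/P (W(P) = 2/(P + P) = 2/((2*P)) = 2*(1/(2*P)) = 1/P)
(W(37) + 1657) + 3289 = (1/37 + 1657) + 3289 = 61310/37 + 3289 = 183003/37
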